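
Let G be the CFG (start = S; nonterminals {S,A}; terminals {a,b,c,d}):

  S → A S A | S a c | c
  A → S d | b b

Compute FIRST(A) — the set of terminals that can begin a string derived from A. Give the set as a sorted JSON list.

FIRST iteration:
[1]
  A via A→b b: +{b}
  S via S→A S A: +{b}
  S via S→c: +{c}
  FIRST[S]={b,c}  FIRST[A]={b}
[2]
  A via A→S d: +{c}
  FIRST[S]={b,c}  FIRST[A]={b,c}
[3] (no change)
  FIRST[S]={b,c}  FIRST[A]={b,c}

FIRST(A) = ["b", "c"]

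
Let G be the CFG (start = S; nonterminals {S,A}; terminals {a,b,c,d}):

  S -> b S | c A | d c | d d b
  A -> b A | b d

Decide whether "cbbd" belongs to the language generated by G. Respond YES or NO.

CNF form of G:
  S -> T0 S | T1 T2 | T1 X3 | T2 A
  A -> T0 A | T0 T1
  T0 -> b
  T1 -> d
  T2 -> c
  X3 -> T1 T0

Fill CYK table bottom-up:
  T[0,0] 'c' = {T2}  orig:{}
  T[1,1] 'b' = {T0}  orig:{}
  T[2,2] 'b' = {T0}  orig:{}
  T[3,3] 'd' = {T1}  orig:{}
  T[0,1] 'cb' = ∅
  T[1,2] 'bb' = ∅
  T[2,3] 'bd' = {A}
  T[0,2] 'cbb' = ∅
  T[1,3] 'bbd' = {A}
  T[0,3] 'cbbd' = {S}

S ∈ T[0,3] ⇒ YES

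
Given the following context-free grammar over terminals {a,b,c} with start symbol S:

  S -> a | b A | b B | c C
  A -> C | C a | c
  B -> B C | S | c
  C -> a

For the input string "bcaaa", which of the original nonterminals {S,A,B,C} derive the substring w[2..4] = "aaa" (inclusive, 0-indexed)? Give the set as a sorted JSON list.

Convert to CNF:
  S -> T1 A | T1 B | T2 C | a
  A -> C T0 | a | c
  B -> B C | T1 A | T1 B | T2 C | a | c
  C -> a
  T0 -> a
  T1 -> b
  T2 -> c

CYK fill — only the sub-triangle for w[2..4]:
  T[2,2] 'a' = {A,B,C,S,T0}  orig:{A,B,C,S}
  T[3,3] 'a' = {A,B,C,S,T0}  orig:{A,B,C,S}
  T[4,4] 'a' = {A,B,C,S,T0}  orig:{A,B,C,S}
  T[2,3] 'aa' = {A,B}
  T[3,4] 'aa' = {A,B}
  T[2,4] 'aaa' = {B}

Original NTs in T[2,4] deriving "aaa": ["B"]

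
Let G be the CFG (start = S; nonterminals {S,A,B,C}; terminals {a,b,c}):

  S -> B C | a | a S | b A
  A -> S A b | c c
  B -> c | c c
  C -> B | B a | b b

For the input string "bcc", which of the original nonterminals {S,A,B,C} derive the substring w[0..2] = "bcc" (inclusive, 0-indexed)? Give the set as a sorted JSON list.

Convert to CNF:
  S -> B C | T0 A | T2 S | a
  A -> S X3 | T1 T1
  B -> T1 T1 | c
  C -> B T2 | T0 T0 | T1 T1 | c
  T0 -> b
  T1 -> c
  T2 -> a
  X3 -> A T0

CYK fill, restricted to cells inside w[0..2]:
  cell(0,0) b: {T0}  orig:{}
  cell(1,1) c: {B,C,T1}  orig:{B,C}
  cell(2,2) c: {B,C,T1}  orig:{B,C}
  cell(0,1) bc: ∅
  cell(1,2) cc: {A,B,C,S}
  cell(0,2) bcc: {S}

Original NTs in T[0,2] deriving "bcc": ["S"]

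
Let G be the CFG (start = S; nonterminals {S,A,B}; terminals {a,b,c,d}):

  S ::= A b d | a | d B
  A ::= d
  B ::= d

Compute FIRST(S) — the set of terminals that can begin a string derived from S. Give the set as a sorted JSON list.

FIRST sets, iterate to fixpoint:
pass 1:
  A via A→d: +{d}
  B via B→d: +{d}
  S via S→A b d: +{d}
  S via S→a: +{a}
  FIRST[S]={a,d}  FIRST[A]={d}  FIRST[B]={d}
pass 2: — fixpoint
  FIRST[S]={a,d}  FIRST[A]={d}  FIRST[B]={d}

FIRST(S) = ["a", "d"]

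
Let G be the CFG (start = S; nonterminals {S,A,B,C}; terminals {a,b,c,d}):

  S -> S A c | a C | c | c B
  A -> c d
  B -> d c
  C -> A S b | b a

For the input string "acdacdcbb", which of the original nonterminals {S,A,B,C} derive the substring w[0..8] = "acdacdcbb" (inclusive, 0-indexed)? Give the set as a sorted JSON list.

Convert to CNF:
  S -> S X5 | T0 B | T3 C | c
  A -> T0 T1
  B -> T1 T0
  C -> A X4 | T2 T3
  T0 -> c
  T1 -> d
  T2 -> b
  T3 -> a
  X4 -> S T2
  X5 -> A T0

CYK fill, restricted to cells inside w[0..8]:
  T[0,0] 'a' = {T3}  orig:{}
  T[1,1] 'c' = {S,T0}  orig:{S}
  T[2,2] 'd' = {T1}  orig:{}
  T[3,3] 'a' = {T3}  orig:{}
  T[4,4] 'c' = {S,T0}  orig:{S}
  T[5,5] 'd' = {T1}  orig:{}
  T[6,6] 'c' = {S,T0}  orig:{S}
  T[7,7] 'b' = {T2}  orig:{}
  T[8,8] 'b' = {T2}  orig:{}
  T[0,1] 'ac' = ∅
  T[1,2] 'cd' = {A}
  T[2,3] 'da' = ∅
  T[3,4] 'ac' = ∅
  T[4,5] 'cd' = {A}
  T[5,6] 'dc' = {B}
  T[6,7] 'cb' = {X4}  orig:{}
  T[7,8] 'bb' = ∅
  T[0,2] 'acd' = ∅
  T[1,3] 'cda' = ∅
  T[2,4] 'dac' = ∅
  T[3,5] 'acd' = ∅
  T[4,6] 'cdc' = {S,X5}  orig:{S}
  T[5,7] 'dcb' = ∅
  T[6,8] 'cbb' = ∅
  T[0,3] 'acda' = ∅
  T[1,4] 'cdac' = ∅
  T[2,5] 'dacd' = ∅
  T[3,6] 'acdc' = ∅
  T[4,7] 'cdcb' = {C,X4}  orig:{C}
  T[5,8] 'dcbb' = ∅
  T[0,4] 'acdac' = ∅
  T[1,5] 'cdacd' = ∅
  T[2,6] 'dacdc' = ∅
  T[3,7] 'acdcb' = {S}
  T[4,8] 'cdcbb' = ∅
  T[0,5] 'acdacd' = ∅
  T[1,6] 'cdacdc' = ∅
  T[2,7] 'dacdcb' = ∅
  T[3,8] 'acdcbb' = {X4}  orig:{}
  T[0,6] 'acdacdc' = ∅
  T[1,7] 'cdacdcb' = ∅
  T[2,8] 'dacdcbb' = ∅
  T[0,7] 'acdacdcb' = ∅
  T[1,8] 'cdacdcbb' = {C}
  T[0,8] 'acdacdcbb' = {S}

Original NTs in T[0,8] deriving "acdacdcbb": ["S"]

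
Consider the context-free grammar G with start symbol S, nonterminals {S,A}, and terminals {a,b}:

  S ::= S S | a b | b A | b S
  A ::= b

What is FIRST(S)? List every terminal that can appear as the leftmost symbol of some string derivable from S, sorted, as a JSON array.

Compute FIRST by fixpoint:
pass 1:
  A via A→b: +{b}
  S via S→a b: +{a}
  S via S→b A: +{b}
  FIRST(S)={a,b}  FIRST(A)={b}
pass 2: (no change)
  FIRST(S)={a,b}  FIRST(A)={b}

FIRST(S) = ["a", "b"]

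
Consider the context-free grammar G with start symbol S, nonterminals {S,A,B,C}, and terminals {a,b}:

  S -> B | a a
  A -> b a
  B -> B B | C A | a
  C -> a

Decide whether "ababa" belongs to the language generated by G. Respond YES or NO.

CNF form of G:
  S -> B B | C A | T1 T1 | a
  A -> T0 T1
  B -> B B | C A | a
  C -> a
  T0 -> b
  T1 -> a

CYK table (by increasing span):
  cell(0,0) a: {B,C,S,T1}  orig:{B,C,S}
  cell(1,1) b: {T0}  orig:{}
  cell(2,2) a: {B,C,S,T1}  orig:{B,C,S}
  cell(3,3) b: {T0}  orig:{}
  cell(4,4) a: {B,C,S,T1}  orig:{B,C,S}
  cell(0,1) ab: ∅
  cell(1,2) ba: {A}
  cell(2,3) ab: ∅
  cell(3,4) ba: {A}
  cell(0,2) aba: {B,S}
  cell(1,3) bab: ∅
  cell(2,4) aba: {B,S}
  cell(0,3) abab: ∅
  cell(1,4) baba: ∅
  cell(0,4) ababa: ∅

S ∉ T[0,4] ⇒ NO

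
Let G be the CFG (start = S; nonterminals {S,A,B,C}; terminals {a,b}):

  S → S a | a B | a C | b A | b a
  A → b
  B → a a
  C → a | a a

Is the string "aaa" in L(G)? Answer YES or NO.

Convert to CNF:
  S -> S T0 | T0 B | T0 C | T1 A | T1 T0
  A -> b
  B -> T0 T0
  C -> T0 T0 | a
  T0 -> a
  T1 -> b

Fill CYK table bottom-up:
  cell(0,0) a: {C,T0}  orig:{C}
  cell(1,1) a: {C,T0}  orig:{C}
  cell(2,2) a: {C,T0}  orig:{C}
  cell(0,1) aa: {B,C,S}
  cell(1,2) aa: {B,C,S}
  cell(0,2) aaa: {S}

S ∈ T[0,2] ⇒ YES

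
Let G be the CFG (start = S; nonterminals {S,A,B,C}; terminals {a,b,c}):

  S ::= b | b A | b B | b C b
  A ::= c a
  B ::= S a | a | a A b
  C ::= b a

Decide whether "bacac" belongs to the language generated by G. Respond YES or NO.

CNF form of G:
  S -> T2 A | T2 B | T2 X4 | b
  A -> T0 T1
  B -> S T1 | T1 X3 | a
  C -> T2 T1
  T0 -> c
  T1 -> a
  T2 -> b
  X3 -> A T2
  X4 -> C T2

Fill CYK table bottom-up:
  [0..0]={S,T2}  "b"  orig:{S}
  [1..1]={B,T1}  "a"  orig:{B}
  [2..2]={T0}  "c"  orig:{}
  [3..3]={B,T1}  "a"  orig:{B}
  [4..4]={T0}  "c"  orig:{}
  [0..1]={B,C,S}  "ba"
  [1..2]=∅  "ac"
  [2..3]={A}  "ca"
  [3..4]=∅  "ac"
  [0..2]=∅  "bac"
  [1..3]=∅  "aca"
  [2..4]=∅  "cac"
  [0..3]=∅  "baca"
  [1..4]=∅  "acac"
  [0..4]=∅  "bacac"

S ∉ T[0,4] ⇒ NO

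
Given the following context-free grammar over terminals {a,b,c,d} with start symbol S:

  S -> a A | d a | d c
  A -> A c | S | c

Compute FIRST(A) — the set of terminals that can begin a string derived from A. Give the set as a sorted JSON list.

Compute FIRST by fixpoint:
[1]
  A via A→c: +{c}
  S via S→a A: +{a}
  S via S→d a: +{d}
  FIRST[S]={a,d}  FIRST[A]={c}
[2]
  A via A→S: +{a,d}
  FIRST[S]={a,d}  FIRST[A]={a,c,d}
[3] done
  FIRST[S]={a,d}  FIRST[A]={a,c,d}

FIRST(A) = ["a", "c", "d"]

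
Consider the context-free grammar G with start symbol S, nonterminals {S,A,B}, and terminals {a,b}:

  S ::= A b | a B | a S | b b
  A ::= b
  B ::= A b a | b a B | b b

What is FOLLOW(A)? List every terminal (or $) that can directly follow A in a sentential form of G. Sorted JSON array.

Compute FIRST by fixpoint:
iter 1:
  A via A→b: +{b}
  B via B→A b a: +{b}
  S via S→A b: +{b}
  S via S→a B: +{a}
  FIRST[S]={a,b}  FIRST[A]={b}  FIRST[B]={b}
iter 2: (no change)
  FIRST[S]={a,b}  FIRST[A]={b}  FIRST[B]={b}

Compute FOLLOW by fixpoint:
FOLLOW(S) := {$}
iter 1:
  B→A b a: FOLLOW(A) ⊇ FIRST(b) = {b}; new: +{b}
  S→a B: FOLLOW(B) ⊇ FOLLOW(S) ⊇ {$}; new: +{$}
  S: {$}  A: {b}  B: {$}
iter 2: — fixpoint
  S: {$}  A: {b}  B: {$}

FOLLOW(A) = ["b"]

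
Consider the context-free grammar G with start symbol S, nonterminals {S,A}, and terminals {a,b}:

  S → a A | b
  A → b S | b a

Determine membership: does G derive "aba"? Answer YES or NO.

Convert to CNF:
  S -> T1 A | b
  A -> T0 S | T0 T1
  T0 -> b
  T1 -> a

CYK table (by increasing span):
  cell(0,0) a: {T1}  orig:{}
  cell(1,1) b: {S,T0}  orig:{S}
  cell(2,2) a: {T1}  orig:{}
  cell(0,1) ab: ∅
  cell(1,2) ba: {A}
  cell(0,2) aba: {S}

S ∈ T[0,2] ⇒ YES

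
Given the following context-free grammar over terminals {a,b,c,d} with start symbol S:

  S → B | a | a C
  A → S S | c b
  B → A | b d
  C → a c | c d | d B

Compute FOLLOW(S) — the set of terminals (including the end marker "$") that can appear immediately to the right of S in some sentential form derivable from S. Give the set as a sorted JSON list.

FIRST iteration:
iter 1:
  A via A→c b: +{c}
  B via B→A: +{c}
  B via B→b d: +{b}
  C via C→a c: +{a}
  C via C→c d: +{c}
  C via C→d B: +{d}
  S via S→B: +{b,c}
  S via S→a: +{a}
  FIRST[S]={a,b,c}  FIRST[A]={c}  FIRST[B]={b,c}  FIRST[C]={a,c,d}
iter 2:
  A via A→S S: +{a,b}
  B via B→A: +{a}
  FIRST[S]={a,b,c}  FIRST[A]={a,b,c}  FIRST[B]={a,b,c}  FIRST[C]={a,c,d}
iter 3: done
  FIRST[S]={a,b,c}  FIRST[A]={a,b,c}  FIRST[B]={a,b,c}  FIRST[C]={a,c,d}

FOLLOW sets:
FOLLOW(S) := {$}
[1]
  A→S S: FOLLOW(S) ⊇ FIRST(S) = {a,b,c}; new: +{a,b,c}
  S→B: FOLLOW(B) ⊇ FOLLOW(S) ⊇ {$,a,b,c}; new: +{$,a,b,c}
  S→a C: FOLLOW(C) ⊇ FOLLOW(S) ⊇ {$,a,b,c}; new: +{$,a,b,c}
  S: {$,a,b,c}  A: {}  B: {$,a,b,c}  C: {$,a,b,c}
[2]
  B→A: FOLLOW(A) ⊇ FOLLOW(B) ⊇ {$,a,b,c}; new: +{$,a,b,c}
  S: {$,a,b,c}  A: {$,a,b,c}  B: {$,a,b,c}  C: {$,a,b,c}
[3] — fixpoint
  S: {$,a,b,c}  A: {$,a,b,c}  B: {$,a,b,c}  C: {$,a,b,c}

FOLLOW(S) = ["$", "a", "b", "c"]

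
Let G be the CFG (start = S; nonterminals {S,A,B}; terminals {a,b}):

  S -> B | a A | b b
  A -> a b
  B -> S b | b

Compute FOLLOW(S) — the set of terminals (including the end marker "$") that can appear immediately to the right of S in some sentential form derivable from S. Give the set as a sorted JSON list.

Compute FIRST by fixpoint:
iter 1:
  A via A→a b: +{a}
  B via B→b: +{b}
  S via S→B: +{b}
  S via S→a A: +{a}
  FIRST(S)={a,b}  FIRST(A)={a}  FIRST(B)={b}
iter 2:
  B via B→S b: +{a}
  FIRST(S)={a,b}  FIRST(A)={a}  FIRST(B)={a,b}
iter 3: (stable)
  FIRST(S)={a,b}  FIRST(A)={a}  FIRST(B)={a,b}

FOLLOW sets:
seed FOLLOW(S) with $
pass 1:
  B→S b: FOLLOW(S) ⊇ FIRST(b) = {b}; new: +{b}
  S→B: FOLLOW(B) ⊇ FOLLOW(S) ⊇ {$,b}; new: +{$,b}
  S→a A: FOLLOW(A) ⊇ FOLLOW(S) ⊇ {$,b}; new: +{$,b}
  S: {$,b}  A: {$,b}  B: {$,b}
pass 2: — fixpoint
  S: {$,b}  A: {$,b}  B: {$,b}

FOLLOW(S) = ["$", "b"]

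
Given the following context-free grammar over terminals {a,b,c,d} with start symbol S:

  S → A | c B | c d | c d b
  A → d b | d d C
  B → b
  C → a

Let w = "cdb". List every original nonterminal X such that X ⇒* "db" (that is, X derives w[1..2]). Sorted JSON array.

CNF form of G:
  S -> T0 T1 | T0 X5 | T2 B | T2 T0 | T2 X4
  A -> T0 T1 | T0 X3
  B -> b
  C -> a
  T0 -> d
  T1 -> b
  T2 -> c
  X3 -> T0 C
  X4 -> T0 T1
  X5 -> T0 C

CYK table (by increasing span) — only the sub-triangle for w[1..2]:
  cell(1,1) d: {T0}  orig:{}
  cell(2,2) b: {B,T1}  orig:{B}
  cell(1,2) db: {A,S,X4}  orig:{A,S}

Original NTs in T[1,2] deriving "db": ["A", "S"]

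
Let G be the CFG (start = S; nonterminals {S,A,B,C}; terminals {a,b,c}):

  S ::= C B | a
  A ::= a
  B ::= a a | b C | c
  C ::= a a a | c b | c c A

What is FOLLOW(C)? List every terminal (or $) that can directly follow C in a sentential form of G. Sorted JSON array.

FIRST iteration:
round 1:
  A via A→a: +{a}
  B via B→a a: +{a}
  B via B→b C: +{b}
  B via B→c: +{c}
  C via C→a a a: +{a}
  C via C→c b: +{c}
  S via S→C B: +{a,c}
  FIRST(S)={a,c}  FIRST(A)={a}  FIRST(B)={a,b,c}  FIRST(C)={a,c}
round 2: done
  FIRST(S)={a,c}  FIRST(A)={a}  FIRST(B)={a,b,c}  FIRST(C)={a,c}

FOLLOW sets:
seed FOLLOW(S) with $
round 1:
  S→C B: FOLLOW(C) ⊇ FIRST(B) = {a,b,c}; new: +{a,b,c}
  S→C B: FOLLOW(B) ⊇ FOLLOW(S) ⊇ {$}; new: +{$}
  S: {$}  A: {}  B: {$}  C: {a,b,c}
round 2:
  B→b C: FOLLOW(C) ⊇ FOLLOW(B) ⊇ {$}; new: +{$}
  C→c c A: FOLLOW(A) ⊇ FOLLOW(C) ⊇ {$,a,b,c}; new: +{$,a,b,c}
  S: {$}  A: {$,a,b,c}  B: {$}  C: {$,a,b,c}
round 3: (stable)
  S: {$}  A: {$,a,b,c}  B: {$}  C: {$,a,b,c}

FOLLOW(C) = ["$", "a", "b", "c"]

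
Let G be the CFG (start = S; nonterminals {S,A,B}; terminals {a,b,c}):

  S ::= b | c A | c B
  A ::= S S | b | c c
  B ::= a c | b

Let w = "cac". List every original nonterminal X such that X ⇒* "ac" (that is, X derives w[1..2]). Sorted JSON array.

Convert to CNF:
  S -> T0 A | T0 B | b
  A -> S S | T0 T0 | b
  B -> T1 T0 | b
  T0 -> c
  T1 -> a

Fill CYK table bottom-up — only the sub-triangle for w[1..2]:
  T[1,1] 'a' = {T1}  orig:{}
  T[2,2] 'c' = {T0}  orig:{}
  T[1,2] 'ac' = {B}

Original NTs in T[1,2] deriving "ac": ["B"]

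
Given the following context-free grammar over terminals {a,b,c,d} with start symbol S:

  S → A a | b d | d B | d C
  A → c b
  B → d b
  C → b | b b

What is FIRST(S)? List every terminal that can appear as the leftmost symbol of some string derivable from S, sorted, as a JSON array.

FIRST sets, iterate to fixpoint:
pass 1:
  A via A→c b: +{c}
  B via B→d b: +{d}
  C via C→b: +{b}
  S via S→A a: +{c}
  S via S→b d: +{b}
  S via S→d B: +{d}
  S: {b,c,d}  A: {c}  B: {d}  C: {b}
pass 2: (stable)
  S: {b,c,d}  A: {c}  B: {d}  C: {b}

FIRST(S) = ["b", "c", "d"]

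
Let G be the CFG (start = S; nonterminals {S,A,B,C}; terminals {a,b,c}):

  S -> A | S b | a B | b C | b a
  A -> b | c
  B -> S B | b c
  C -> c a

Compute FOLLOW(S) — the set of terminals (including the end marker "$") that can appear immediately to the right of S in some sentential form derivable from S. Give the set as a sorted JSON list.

FIRST iteration:
[1]
  A via A→b: +{b}
  A via A→c: +{c}
  B via B→b c: +{b}
  C via C→c a: +{c}
  S via S→A: +{b,c}
  S via S→a B: +{a}
  FIRST(S)={a,b,c}  FIRST(A)={b,c}  FIRST(B)={b}  FIRST(C)={c}
[2]
  B via B→S B: +{a,c}
  FIRST(S)={a,b,c}  FIRST(A)={b,c}  FIRST(B)={a,b,c}  FIRST(C)={c}
[3] — fixpoint
  FIRST(S)={a,b,c}  FIRST(A)={b,c}  FIRST(B)={a,b,c}  FIRST(C)={c}

FOLLOW sets:
FOLLOW(S) := {$}
iter 1:
  B→S B: FOLLOW(S) ⊇ FIRST(B) = {a,b,c}; new: +{a,b,c}
  S→A: FOLLOW(A) ⊇ FOLLOW(S) ⊇ {$,a,b,c}; new: +{$,a,b,c}
  S→a B: FOLLOW(B) ⊇ FOLLOW(S) ⊇ {$,a,b,c}; new: +{$,a,b,c}
  S→b C: FOLLOW(C) ⊇ FOLLOW(S) ⊇ {$,a,b,c}; new: +{$,a,b,c}
  FOLLOW(S)={$,a,b,c}  FOLLOW(A)={$,a,b,c}  FOLLOW(B)={$,a,b,c}  FOLLOW(C)={$,a,b,c}
iter 2: (no change)
  FOLLOW(S)={$,a,b,c}  FOLLOW(A)={$,a,b,c}  FOLLOW(B)={$,a,b,c}  FOLLOW(C)={$,a,b,c}

FOLLOW(S) = ["$", "a", "b", "c"]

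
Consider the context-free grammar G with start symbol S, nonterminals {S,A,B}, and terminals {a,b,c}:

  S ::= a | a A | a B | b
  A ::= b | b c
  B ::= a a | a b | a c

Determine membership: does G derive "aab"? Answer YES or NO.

CNF form of G:
  S -> T2 A | T2 B | a | b
  A -> T0 T1 | b
  B -> T2 T0 | T2 T1 | T2 T2
  T0 -> b
  T1 -> c
  T2 -> a

Fill CYK table bottom-up:
  T[0,0] 'a' = {S,T2}  orig:{S}
  T[1,1] 'a' = {S,T2}  orig:{S}
  T[2,2] 'b' = {A,S,T0}  orig:{A,S}
  T[0,1] 'aa' = {B}
  T[1,2] 'ab' = {B,S}
  T[0,2] 'aab' = {S}

S ∈ T[0,2] ⇒ YES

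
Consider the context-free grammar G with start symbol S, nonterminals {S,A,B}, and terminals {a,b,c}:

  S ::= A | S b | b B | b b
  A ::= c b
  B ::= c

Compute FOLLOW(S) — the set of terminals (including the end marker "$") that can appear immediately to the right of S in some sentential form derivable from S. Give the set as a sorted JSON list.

FIRST iteration:
pass 1:
  A via A→c b: +{c}
  B via B→c: +{c}
  S via S→A: +{c}
  S via S→b B: +{b}
  S: {b,c}  A: {c}  B: {c}
pass 2: done
  S: {b,c}  A: {c}  B: {c}

FOLLOW iteration:
FOLLOW(S) := {$}
iter 1:
  S→A: FOLLOW(A) ⊇ FOLLOW(S) ⊇ {$}; new: +{$}
  S→S b: FOLLOW(S) ⊇ FIRST(b) = {b}; new: +{b}
  S→b B: FOLLOW(B) ⊇ FOLLOW(S) ⊇ {$,b}; new: +{$,b}
  S: {$,b}  A: {$}  B: {$,b}
iter 2:
  S→A: FOLLOW(A) ⊇ FOLLOW(S) ⊇ {$,b}; new: +{b}
  S: {$,b}  A: {$,b}  B: {$,b}
iter 3: (stable)
  S: {$,b}  A: {$,b}  B: {$,b}

FOLLOW(S) = ["$", "b"]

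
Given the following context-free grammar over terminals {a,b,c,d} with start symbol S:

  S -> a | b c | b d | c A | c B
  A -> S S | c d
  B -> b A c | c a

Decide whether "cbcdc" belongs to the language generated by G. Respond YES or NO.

CNF form of G:
  S -> T0 A | T0 B | T2 T0 | T2 T1 | a
  A -> S S | T0 T1
  B -> T0 T3 | T2 X4
  T0 -> c
  T1 -> d
  T2 -> b
  T3 -> a
  X4 -> A T0

CYK table (by increasing span):
  [0..0]={T0}  "c"  orig:{}
  [1..1]={T2}  "b"  orig:{}
  [2..2]={T0}  "c"  orig:{}
  [3..3]={T1}  "d"  orig:{}
  [4..4]={T0}  "c"  orig:{}
  [0..1]=∅  "cb"
  [1..2]={S}  "bc"
  [2..3]={A}  "cd"
  [3..4]=∅  "dc"
  [0..2]=∅  "cbc"
  [1..3]=∅  "bcd"
  [2..4]={X4}  "cdc"  orig:{}
  [0..3]=∅  "cbcd"
  [1..4]={B}  "bcdc"
  [0..4]={S}  "cbcdc"

S ∈ T[0,4] ⇒ YES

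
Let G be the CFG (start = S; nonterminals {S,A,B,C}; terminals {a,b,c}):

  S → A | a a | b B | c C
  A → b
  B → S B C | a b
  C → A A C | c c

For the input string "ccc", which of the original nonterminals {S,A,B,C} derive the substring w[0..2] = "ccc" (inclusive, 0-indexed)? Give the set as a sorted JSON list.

Convert to CNF:
  S -> T0 T0 | T1 B | T2 C | b
  A -> b
  B -> S X3 | T0 T1
  C -> A X4 | T2 T2
  T0 -> a
  T1 -> b
  T2 -> c
  X3 -> B C
  X4 -> A C

Fill CYK table bottom-up, restricted to cells inside w[0..2]:
  cell(0,0) c: {T2}  orig:{}
  cell(1,1) c: {T2}  orig:{}
  cell(2,2) c: {T2}  orig:{}
  cell(0,1) cc: {C}
  cell(1,2) cc: {C}
  cell(0,2) ccc: {S}

Original NTs in T[0,2] deriving "ccc": ["S"]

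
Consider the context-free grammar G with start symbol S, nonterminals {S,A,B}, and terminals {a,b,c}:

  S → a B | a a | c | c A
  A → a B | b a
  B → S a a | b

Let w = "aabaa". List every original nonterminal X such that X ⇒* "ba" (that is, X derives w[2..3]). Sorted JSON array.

CNF form of G:
  S -> T0 B | T0 T0 | T2 A | c
  A -> T0 B | T1 T0
  B -> S X3 | b
  T0 -> a
  T1 -> b
  T2 -> c
  X3 -> T0 T0

CYK fill — only the sub-triangle for w[2..3]:
  T[2,2] 'b' = {B,T1}  orig:{B}
  T[3,3] 'a' = {T0}  orig:{}
  T[2,3] 'ba' = {A}

Original NTs in T[2,3] deriving "ba": ["A"]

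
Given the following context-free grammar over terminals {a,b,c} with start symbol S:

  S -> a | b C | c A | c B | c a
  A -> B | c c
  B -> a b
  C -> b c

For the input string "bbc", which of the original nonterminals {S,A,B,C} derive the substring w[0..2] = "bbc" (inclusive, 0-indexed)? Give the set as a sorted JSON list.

CNF form of G:
  S -> T1 C | T2 A | T2 B | T2 T0 | a
  A -> T0 T1 | T2 T2
  B -> T0 T1
  C -> T1 T2
  T0 -> a
  T1 -> b
  T2 -> c

CYK table (by increasing span) — only the sub-triangle for w[0..2]:
  T[0,0] 'b' = {T1}  orig:{}
  T[1,1] 'b' = {T1}  orig:{}
  T[2,2] 'c' = {T2}  orig:{}
  T[0,1] 'bb' = ∅
  T[1,2] 'bc' = {C}
  T[0,2] 'bbc' = {S}

Original NTs in T[0,2] deriving "bbc": ["S"]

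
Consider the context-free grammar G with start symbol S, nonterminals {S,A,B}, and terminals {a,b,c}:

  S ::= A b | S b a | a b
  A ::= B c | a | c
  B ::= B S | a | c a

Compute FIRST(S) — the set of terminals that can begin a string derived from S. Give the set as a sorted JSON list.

FIRST iteration:
iter 1:
  A via A→a: +{a}
  A via A→c: +{c}
  B via B→a: +{a}
  B via B→c a: +{c}
  S via S→A b: +{a,c}
  FIRST(S)={a,c}  FIRST(A)={a,c}  FIRST(B)={a,c}
iter 2: (stable)
  FIRST(S)={a,c}  FIRST(A)={a,c}  FIRST(B)={a,c}

FIRST(S) = ["a", "c"]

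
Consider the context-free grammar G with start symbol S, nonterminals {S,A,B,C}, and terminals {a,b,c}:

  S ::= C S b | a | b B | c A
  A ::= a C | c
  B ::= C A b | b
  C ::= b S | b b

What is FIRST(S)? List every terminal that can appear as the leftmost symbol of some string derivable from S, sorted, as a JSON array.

Compute FIRST by fixpoint:
iter 1:
  A via A→a C: +{a}
  A via A→c: +{c}
  B via B→b: +{b}
  C via C→b S: +{b}
  S via S→C S b: +{b}
  S via S→a: +{a}
  S via S→c A: +{c}
  FIRST[S]={a,b,c}  FIRST[A]={a,c}  FIRST[B]={b}  FIRST[C]={b}
iter 2: (stable)
  FIRST[S]={a,b,c}  FIRST[A]={a,c}  FIRST[B]={b}  FIRST[C]={b}

FIRST(S) = ["a", "b", "c"]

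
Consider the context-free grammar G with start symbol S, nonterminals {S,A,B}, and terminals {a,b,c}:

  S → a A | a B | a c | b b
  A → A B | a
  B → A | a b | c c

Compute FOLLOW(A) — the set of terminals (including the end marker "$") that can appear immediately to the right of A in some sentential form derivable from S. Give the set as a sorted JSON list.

FIRST iteration:
[1]
  A via A→a: +{a}
  B via B→A: +{a}
  B via B→c c: +{c}
  S via S→a A: +{a}
  S via S→b b: +{b}
  FIRST[S]={a,b}  FIRST[A]={a}  FIRST[B]={a,c}
[2] done
  FIRST[S]={a,b}  FIRST[A]={a}  FIRST[B]={a,c}

FOLLOW iteration:
FOLLOW(S) := {$}
[1]
  A→A B: FOLLOW(A) ⊇ FIRST(B) = {a,c}; new: +{a,c}
  A→A B: FOLLOW(B) ⊇ FOLLOW(A) ⊇ {a,c}; new: +{a,c}
  S→a A: FOLLOW(A) ⊇ FOLLOW(S) ⊇ {$}; new: +{$}
  S→a B: FOLLOW(B) ⊇ FOLLOW(S) ⊇ {$}; new: +{$}
  FOLLOW(S)={$}  FOLLOW(A)={$,a,c}  FOLLOW(B)={$,a,c}
[2] done
  FOLLOW(S)={$}  FOLLOW(A)={$,a,c}  FOLLOW(B)={$,a,c}

FOLLOW(A) = ["$", "a", "c"]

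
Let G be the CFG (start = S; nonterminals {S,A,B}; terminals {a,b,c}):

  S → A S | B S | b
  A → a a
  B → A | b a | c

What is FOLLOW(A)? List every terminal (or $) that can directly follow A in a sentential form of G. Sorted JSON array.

Compute FIRST by fixpoint:
iter 1:
  A via A→a a: +{a}
  B via B→A: +{a}
  B via B→b a: +{b}
  B via B→c: +{c}
  S via S→A S: +{a}
  S via S→B S: +{b,c}
  S: {a,b,c}  A: {a}  B: {a,b,c}
iter 2: (no change)
  S: {a,b,c}  A: {a}  B: {a,b,c}

FOLLOW sets:
initialize: $ ∈ FOLLOW(S)
[1]
  S→A S: FOLLOW(A) ⊇ FIRST(S) = {a,b,c}; new: +{a,b,c}
  S→B S: FOLLOW(B) ⊇ FIRST(S) = {a,b,c}; new: +{a,b,c}
  FOLLOW(S)={$}  FOLLOW(A)={a,b,c}  FOLLOW(B)={a,b,c}
[2] — fixpoint
  FOLLOW(S)={$}  FOLLOW(A)={a,b,c}  FOLLOW(B)={a,b,c}

FOLLOW(A) = ["a", "b", "c"]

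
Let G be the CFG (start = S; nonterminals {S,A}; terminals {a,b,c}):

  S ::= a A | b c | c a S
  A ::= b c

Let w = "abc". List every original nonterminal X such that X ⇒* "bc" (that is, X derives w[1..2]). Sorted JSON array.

CNF form of G:
  S -> T0 T1 | T1 X3 | T2 A
  A -> T0 T1
  T0 -> b
  T1 -> c
  T2 -> a
  X3 -> T2 S

CYK table (by increasing span) — only the sub-triangle for w[1..2]:
  T[1,1] 'b' = {T0}  orig:{}
  T[2,2] 'c' = {T1}  orig:{}
  T[1,2] 'bc' = {A,S}

Original NTs in T[1,2] deriving "bc": ["A", "S"]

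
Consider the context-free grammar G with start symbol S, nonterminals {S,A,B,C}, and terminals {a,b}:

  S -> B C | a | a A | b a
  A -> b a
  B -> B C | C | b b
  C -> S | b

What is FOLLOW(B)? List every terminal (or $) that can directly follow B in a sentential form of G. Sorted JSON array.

FIRST sets, iterate to fixpoint:
[1]
  A via A→b a: +{b}
  B via B→b b: +{b}
  C via C→b: +{b}
  S via S→B C: +{b}
  S via S→a: +{a}
  FIRST(S)={a,b}  FIRST(A)={b}  FIRST(B)={b}  FIRST(C)={b}
[2]
  C via C→S: +{a}
  FIRST(S)={a,b}  FIRST(A)={b}  FIRST(B)={b}  FIRST(C)={a,b}
[3]
  B via B→C: +{a}
  FIRST(S)={a,b}  FIRST(A)={b}  FIRST(B)={a,b}  FIRST(C)={a,b}
[4] — fixpoint
  FIRST(S)={a,b}  FIRST(A)={b}  FIRST(B)={a,b}  FIRST(C)={a,b}

Compute FOLLOW by fixpoint:
initialize: $ ∈ FOLLOW(S)
round 1:
  B→B C: FOLLOW(B) ⊇ FIRST(C) = {a,b}; new: +{a,b}
  B→B C: FOLLOW(C) ⊇ FOLLOW(B) ⊇ {a,b}; new: +{a,b}
  C→S: FOLLOW(S) ⊇ FOLLOW(C) ⊇ {a,b}; new: +{a,b}
  S→B C: FOLLOW(C) ⊇ FOLLOW(S) ⊇ {$,a,b}; new: +{$}
  S→a A: FOLLOW(A) ⊇ FOLLOW(S) ⊇ {$,a,b}; new: +{$,a,b}
  FOLLOW[S]={$,a,b}  FOLLOW[A]={$,a,b}  FOLLOW[B]={a,b}  FOLLOW[C]={$,a,b}
round 2: — fixpoint
  FOLLOW[S]={$,a,b}  FOLLOW[A]={$,a,b}  FOLLOW[B]={a,b}  FOLLOW[C]={$,a,b}

FOLLOW(B) = ["a", "b"]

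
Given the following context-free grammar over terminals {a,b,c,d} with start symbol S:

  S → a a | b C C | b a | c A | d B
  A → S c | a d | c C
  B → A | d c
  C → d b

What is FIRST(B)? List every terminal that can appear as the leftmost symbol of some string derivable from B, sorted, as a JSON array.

Compute FIRST by fixpoint:
iter 1:
  A via A→a d: +{a}
  A via A→c C: +{c}
  B via B→A: +{a,c}
  B via B→d c: +{d}
  C via C→d b: +{d}
  S via S→a a: +{a}
  S via S→b C C: +{b}
  S via S→c A: +{c}
  S via S→d B: +{d}
  FIRST(S)={a,b,c,d}  FIRST(A)={a,c}  FIRST(B)={a,c,d}  FIRST(C)={d}
iter 2:
  A via A→S c: +{b,d}
  B via B→A: +{b}
  FIRST(S)={a,b,c,d}  FIRST(A)={a,b,c,d}  FIRST(B)={a,b,c,d}  FIRST(C)={d}
iter 3: — fixpoint
  FIRST(S)={a,b,c,d}  FIRST(A)={a,b,c,d}  FIRST(B)={a,b,c,d}  FIRST(C)={d}

FIRST(B) = ["a", "b", "c", "d"]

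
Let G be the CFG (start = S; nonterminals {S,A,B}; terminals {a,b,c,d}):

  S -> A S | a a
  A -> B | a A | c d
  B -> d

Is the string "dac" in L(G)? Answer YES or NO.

CNF form of G:
  S -> A S | T0 T0
  A -> T0 A | T1 T2 | d
  B -> d
  T0 -> a
  T1 -> c
  T2 -> d

Fill CYK table bottom-up:
  cell(0,0) d: {A,B,T2}  orig:{A,B}
  cell(1,1) a: {T0}  orig:{}
  cell(2,2) c: {T1}  orig:{}
  cell(0,1) da: ∅
  cell(1,2) ac: ∅
  cell(0,2) dac: ∅

S ∉ T[0,2] ⇒ NO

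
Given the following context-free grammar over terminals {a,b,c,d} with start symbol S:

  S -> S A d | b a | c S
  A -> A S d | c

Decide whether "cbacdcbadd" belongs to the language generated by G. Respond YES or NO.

Convert to CNF:
  S -> S X5 | T1 T2 | T3 S
  A -> A X4 | c
  T0 -> d
  T1 -> b
  T2 -> a
  T3 -> c
  X4 -> S T0
  X5 -> A T0

CYK table (by increasing span):
  [0..0]={A,T3}  "c"  orig:{A}
  [1..1]={T1}  "b"  orig:{}
  [2..2]={T2}  "a"  orig:{}
  [3..3]={A,T3}  "c"  orig:{A}
  [4..4]={T0}  "d"  orig:{}
  [5..5]={A,T3}  "c"  orig:{A}
  [6..6]={T1}  "b"  orig:{}
  [7..7]={T2}  "a"  orig:{}
  [8..8]={T0}  "d"  orig:{}
  [9..9]={T0}  "d"  orig:{}
  [0..1]=∅  "cb"
  [1..2]={S}  "ba"
  [2..3]=∅  "ac"
  [3..4]={X5}  "cd"  orig:{}
  [4..5]=∅  "dc"
  [5..6]=∅  "cb"
  [6..7]={S}  "ba"
  [7..8]=∅  "ad"
  [8..9]=∅  "dd"
  [0..2]={S}  "cba"
  [1..3]=∅  "bac"
  [2..4]=∅  "acd"
  [3..5]=∅  "cdc"
  [4..6]=∅  "dcb"
  [5..7]={S}  "cba"
  [6..8]={X4}  "bad"  orig:{}
  [7..9]=∅  "add"
  [0..3]=∅  "cbac"
  [1..4]={S}  "bacd"
  [2..5]=∅  "acdc"
  [3..6]=∅  "cdcb"
  [4..7]=∅  "dcba"
  [5..8]={A,X4}  "cbad"  orig:{A}
  [6..9]=∅  "badd"
  [0..4]={S}  "cbacd"
  [1..5]=∅  "bacdc"
  [2..6]=∅  "acdcb"
  [3..7]=∅  "cdcba"
  [4..8]=∅  "dcbad"
  [5..9]={X5}  "cbadd"  orig:{}
  [0..5]=∅  "cbacdc"
  [1..6]=∅  "bacdcb"
  [2..7]=∅  "acdcba"
  [3..8]=∅  "cdcbad"
  [4..9]=∅  "dcbadd"
  [0..6]=∅  "cbacdcb"
  [1..7]=∅  "bacdcba"
  [2..8]=∅  "acdcbad"
  [3..9]=∅  "cdcbadd"
  [0..7]=∅  "cbacdcba"
  [1..8]=∅  "bacdcbad"
  [2..9]=∅  "acdcbadd"
  [0..8]=∅  "cbacdcbad"
  [1..9]={S}  "bacdcbadd"
  [0..9]={S}  "cbacdcbadd"

S ∈ T[0,9] ⇒ YES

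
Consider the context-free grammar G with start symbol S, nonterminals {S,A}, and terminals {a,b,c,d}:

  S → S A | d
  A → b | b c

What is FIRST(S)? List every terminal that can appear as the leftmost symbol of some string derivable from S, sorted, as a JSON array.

FIRST sets, iterate to fixpoint:
iter 1:
  A via A→b: +{b}
  S via S→d: +{d}
  S: {d}  A: {b}
iter 2: — fixpoint
  S: {d}  A: {b}

FIRST(S) = ["d"]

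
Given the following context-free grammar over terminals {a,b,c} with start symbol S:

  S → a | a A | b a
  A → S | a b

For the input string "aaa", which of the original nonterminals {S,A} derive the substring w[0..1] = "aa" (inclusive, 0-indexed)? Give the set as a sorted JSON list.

Convert to CNF:
  S -> T0 A | T1 T0 | a
  A -> T0 A | T0 T1 | T1 T0 | a
  T0 -> a
  T1 -> b

CYK fill (cells [i..j] with 0 ≤ i ≤ j ≤ 1 only):
  cell(0,0) a: {A,S,T0}  orig:{A,S}
  cell(1,1) a: {A,S,T0}  orig:{A,S}
  cell(0,1) aa: {A,S}

Original NTs in T[0,1] deriving "aa": ["A", "S"]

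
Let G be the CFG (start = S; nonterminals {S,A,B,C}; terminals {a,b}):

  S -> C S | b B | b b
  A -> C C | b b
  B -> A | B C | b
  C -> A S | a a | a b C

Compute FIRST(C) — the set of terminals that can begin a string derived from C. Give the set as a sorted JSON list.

Compute FIRST by fixpoint:
[1]
  A via A→b b: +{b}
  B via B→A: +{b}
  C via C→A S: +{b}
  C via C→a a: +{a}
  S via S→C S: +{a,b}
  FIRST[S]={a,b}  FIRST[A]={b}  FIRST[B]={b}  FIRST[C]={a,b}
[2]
  A via A→C C: +{a}
  B via B→A: +{a}
  FIRST[S]={a,b}  FIRST[A]={a,b}  FIRST[B]={a,b}  FIRST[C]={a,b}
[3] (stable)
  FIRST[S]={a,b}  FIRST[A]={a,b}  FIRST[B]={a,b}  FIRST[C]={a,b}

FIRST(C) = ["a", "b"]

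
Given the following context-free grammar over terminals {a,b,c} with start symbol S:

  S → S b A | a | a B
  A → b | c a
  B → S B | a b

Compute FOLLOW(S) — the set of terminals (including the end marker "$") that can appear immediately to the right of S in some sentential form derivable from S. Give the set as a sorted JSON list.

Compute FIRST by fixpoint:
[1]
  A via A→b: +{b}
  A via A→c a: +{c}
  B via B→a b: +{a}
  S via S→a: +{a}
  S: {a}  A: {b,c}  B: {a}
[2] — fixpoint
  S: {a}  A: {b,c}  B: {a}

Compute FOLLOW by fixpoint:
FOLLOW(S) := {$}
iter 1:
  B→S B: FOLLOW(S) ⊇ FIRST(B) = {a}; new: +{a}
  S→S b A: FOLLOW(S) ⊇ FIRST(b) = {b}; new: +{b}
  S→S b A: FOLLOW(A) ⊇ FOLLOW(S) ⊇ {$,a,b}; new: +{$,a,b}
  S→a B: FOLLOW(B) ⊇ FOLLOW(S) ⊇ {$,a,b}; new: +{$,a,b}
  S: {$,a,b}  A: {$,a,b}  B: {$,a,b}
iter 2: — fixpoint
  S: {$,a,b}  A: {$,a,b}  B: {$,a,b}

FOLLOW(S) = ["$", "a", "b"]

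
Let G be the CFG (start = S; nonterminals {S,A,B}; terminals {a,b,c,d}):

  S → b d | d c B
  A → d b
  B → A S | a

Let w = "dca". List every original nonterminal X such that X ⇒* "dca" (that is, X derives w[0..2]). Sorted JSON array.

Convert to CNF:
  S -> T0 X3 | T1 T0
  A -> T0 T1
  B -> A S | a
  T0 -> d
  T1 -> b
  T2 -> c
  X3 -> T2 B

CYK table (by increasing span) (cells [i..j] with 0 ≤ i ≤ j ≤ 2 only):
  [0..0]={T0}  "d"  orig:{}
  [1..1]={T2}  "c"  orig:{}
  [2..2]={B}  "a"
  [0..1]=∅  "dc"
  [1..2]={X3}  "ca"  orig:{}
  [0..2]={S}  "dca"

Original NTs in T[0,2] deriving "dca": ["S"]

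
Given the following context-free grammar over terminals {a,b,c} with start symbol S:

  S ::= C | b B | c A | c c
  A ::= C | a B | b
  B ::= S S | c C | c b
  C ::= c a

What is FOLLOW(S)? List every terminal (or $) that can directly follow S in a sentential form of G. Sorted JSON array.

FIRST sets, iterate to fixpoint:
[1]
  A via A→a B: +{a}
  A via A→b: +{b}
  B via B→c C: +{c}
  C via C→c a: +{c}
  S via S→C: +{c}
  S via S→b B: +{b}
  FIRST[S]={b,c}  FIRST[A]={a,b}  FIRST[B]={c}  FIRST[C]={c}
[2]
  A via A→C: +{c}
  B via B→S S: +{b}
  FIRST[S]={b,c}  FIRST[A]={a,b,c}  FIRST[B]={b,c}  FIRST[C]={c}
[3] (no change)
  FIRST[S]={b,c}  FIRST[A]={a,b,c}  FIRST[B]={b,c}  FIRST[C]={c}

Compute FOLLOW by fixpoint:
FOLLOW(S) := {$}
round 1:
  B→S S: FOLLOW(S) ⊇ FIRST(S) = {b,c}; new: +{b,c}
  S→C: FOLLOW(C) ⊇ FOLLOW(S) ⊇ {$,b,c}; new: +{$,b,c}
  S→b B: FOLLOW(B) ⊇ FOLLOW(S) ⊇ {$,b,c}; new: +{$,b,c}
  S→c A: FOLLOW(A) ⊇ FOLLOW(S) ⊇ {$,b,c}; new: +{$,b,c}
  S: {$,b,c}  A: {$,b,c}  B: {$,b,c}  C: {$,b,c}
round 2: (no change)
  S: {$,b,c}  A: {$,b,c}  B: {$,b,c}  C: {$,b,c}

FOLLOW(S) = ["$", "b", "c"]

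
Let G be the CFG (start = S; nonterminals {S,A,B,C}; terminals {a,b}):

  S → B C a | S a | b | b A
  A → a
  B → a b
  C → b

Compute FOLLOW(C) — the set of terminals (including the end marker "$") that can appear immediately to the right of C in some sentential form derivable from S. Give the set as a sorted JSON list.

FIRST sets, iterate to fixpoint:
iter 1:
  A via A→a: +{a}
  B via B→a b: +{a}
  C via C→b: +{b}
  S via S→B C a: +{a}
  S via S→b: +{b}
  FIRST[S]={a,b}  FIRST[A]={a}  FIRST[B]={a}  FIRST[C]={b}
iter 2: (stable)
  FIRST[S]={a,b}  FIRST[A]={a}  FIRST[B]={a}  FIRST[C]={b}

Compute FOLLOW by fixpoint:
initialize: $ ∈ FOLLOW(S)
iter 1:
  S→B C a: FOLLOW(B) ⊇ FIRST(C) = {b}; new: +{b}
  S→B C a: FOLLOW(C) ⊇ FIRST(a) = {a}; new: +{a}
  S→S a: FOLLOW(S) ⊇ FIRST(a) = {a}; new: +{a}
  S→b A: FOLLOW(A) ⊇ FOLLOW(S) ⊇ {$,a}; new: +{$,a}
  FOLLOW[S]={$,a}  FOLLOW[A]={$,a}  FOLLOW[B]={b}  FOLLOW[C]={a}
iter 2: — fixpoint
  FOLLOW[S]={$,a}  FOLLOW[A]={$,a}  FOLLOW[B]={b}  FOLLOW[C]={a}

FOLLOW(C) = ["a"]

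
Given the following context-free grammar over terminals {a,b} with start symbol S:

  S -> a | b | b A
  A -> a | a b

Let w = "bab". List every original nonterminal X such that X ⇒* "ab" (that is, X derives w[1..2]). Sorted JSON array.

CNF form of G:
  S -> T1 A | a | b
  A -> T0 T1 | a
  T0 -> a
  T1 -> b

CYK table (by increasing span) (cells [i..j] with 1 ≤ i ≤ j ≤ 2 only):
  [1..1]={A,S,T0}  "a"  orig:{A,S}
  [2..2]={S,T1}  "b"  orig:{S}
  [1..2]={A}  "ab"

Original NTs in T[1,2] deriving "ab": ["A"]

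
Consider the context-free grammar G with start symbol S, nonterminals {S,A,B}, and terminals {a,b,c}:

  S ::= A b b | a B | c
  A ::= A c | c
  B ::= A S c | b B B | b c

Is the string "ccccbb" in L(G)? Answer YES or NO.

Convert to CNF:
  S -> A X5 | T2 B | c
  A -> A T0 | c
  B -> A X3 | T1 T0 | T1 X4
  T0 -> c
  T1 -> b
  T2 -> a
  X3 -> S T0
  X4 -> B B
  X5 -> T1 T1

CYK table (by increasing span):
  cell(0,0) c: {A,S,T0}  orig:{A,S}
  cell(1,1) c: {A,S,T0}  orig:{A,S}
  cell(2,2) c: {A,S,T0}  orig:{A,S}
  cell(3,3) c: {A,S,T0}  orig:{A,S}
  cell(4,4) b: {T1}  orig:{}
  cell(5,5) b: {T1}  orig:{}
  cell(0,1) cc: {A,X3}  orig:{A}
  cell(1,2) cc: {A,X3}  orig:{A}
  cell(2,3) cc: {A,X3}  orig:{A}
  cell(3,4) cb: ∅
  cell(4,5) bb: {X5}  orig:{}
  cell(0,2) ccc: {A,B}
  cell(1,3) ccc: {A,B}
  cell(2,4) ccb: ∅
  cell(3,5) cbb: {S}
  cell(0,3) cccc: {A,B}
  cell(1,4) cccb: ∅
  cell(2,5) ccbb: {S}
  cell(0,4) ccccb: ∅
  cell(1,5) cccbb: {S}
  cell(0,5) ccccbb: {S}

S ∈ T[0,5] ⇒ YES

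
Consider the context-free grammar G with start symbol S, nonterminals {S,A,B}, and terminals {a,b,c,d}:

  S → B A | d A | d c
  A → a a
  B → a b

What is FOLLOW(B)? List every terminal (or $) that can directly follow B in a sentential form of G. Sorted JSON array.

FIRST sets, iterate to fixpoint:
[1]
  A via A→a a: +{a}
  B via B→a b: +{a}
  S via S→B A: +{a}
  S via S→d A: +{d}
  S: {a,d}  A: {a}  B: {a}
[2] — fixpoint
  S: {a,d}  A: {a}  B: {a}

Compute FOLLOW by fixpoint:
seed FOLLOW(S) with $
[1]
  S→B A: FOLLOW(B) ⊇ FIRST(A) = {a}; new: +{a}
  S→B A: FOLLOW(A) ⊇ FOLLOW(S) ⊇ {$}; new: +{$}
  S: {$}  A: {$}  B: {a}
[2] (no change)
  S: {$}  A: {$}  B: {a}

FOLLOW(B) = ["a"]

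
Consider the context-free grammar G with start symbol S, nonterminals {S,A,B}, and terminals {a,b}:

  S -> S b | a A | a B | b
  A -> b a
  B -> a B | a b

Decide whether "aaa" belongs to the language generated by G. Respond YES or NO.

Convert to CNF:
  S -> S T0 | T1 A | T1 B | b
  A -> T0 T1
  B -> T1 B | T1 T0
  T0 -> b
  T1 -> a

Fill CYK table bottom-up:
  cell(0,0) a: {T1}  orig:{}
  cell(1,1) a: {T1}  orig:{}
  cell(2,2) a: {T1}  orig:{}
  cell(0,1) aa: ∅
  cell(1,2) aa: ∅
  cell(0,2) aaa: ∅

S ∉ T[0,2] ⇒ NO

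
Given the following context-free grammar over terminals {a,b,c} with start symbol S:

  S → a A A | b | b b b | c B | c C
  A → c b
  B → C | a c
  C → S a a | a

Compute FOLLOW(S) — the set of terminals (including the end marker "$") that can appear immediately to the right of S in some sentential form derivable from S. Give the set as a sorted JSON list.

FIRST iteration:
iter 1:
  A via A→c b: +{c}
  B via B→a c: +{a}
  C via C→a: +{a}
  S via S→a A A: +{a}
  S via S→b: +{b}
  S via S→c B: +{c}
  FIRST[S]={a,b,c}  FIRST[A]={c}  FIRST[B]={a}  FIRST[C]={a}
iter 2:
  C via C→S a a: +{b,c}
  FIRST[S]={a,b,c}  FIRST[A]={c}  FIRST[B]={a}  FIRST[C]={a,b,c}
iter 3:
  B via B→C: +{b,c}
  FIRST[S]={a,b,c}  FIRST[A]={c}  FIRST[B]={a,b,c}  FIRST[C]={a,b,c}
iter 4: (no change)
  FIRST[S]={a,b,c}  FIRST[A]={c}  FIRST[B]={a,b,c}  FIRST[C]={a,b,c}

FOLLOW sets:
FOLLOW(S) := {$}
iter 1:
  C→S a a: FOLLOW(S) ⊇ FIRST(a) = {a}; new: +{a}
  S→a A A: FOLLOW(A) ⊇ FIRST(A) = {c}; new: +{c}
  S→a A A: FOLLOW(A) ⊇ FOLLOW(S) ⊇ {$,a}; new: +{$,a}
  S→c B: FOLLOW(B) ⊇ FOLLOW(S) ⊇ {$,a}; new: +{$,a}
  S→c C: FOLLOW(C) ⊇ FOLLOW(S) ⊇ {$,a}; new: +{$,a}
  FOLLOW(S)={$,a}  FOLLOW(A)={$,a,c}  FOLLOW(B)={$,a}  FOLLOW(C)={$,a}
iter 2: (no change)
  FOLLOW(S)={$,a}  FOLLOW(A)={$,a,c}  FOLLOW(B)={$,a}  FOLLOW(C)={$,a}

FOLLOW(S) = ["$", "a"]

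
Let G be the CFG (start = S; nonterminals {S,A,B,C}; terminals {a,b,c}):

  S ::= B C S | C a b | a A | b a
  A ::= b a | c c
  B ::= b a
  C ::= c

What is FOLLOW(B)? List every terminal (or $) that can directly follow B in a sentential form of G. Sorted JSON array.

FIRST sets, iterate to fixpoint:
iter 1:
  A via A→b a: +{b}
  A via A→c c: +{c}
  B via B→b a: +{b}
  C via C→c: +{c}
  S via S→B C S: +{b}
  S via S→C a b: +{c}
  S via S→a A: +{a}
  FIRST(S)={a,b,c}  FIRST(A)={b,c}  FIRST(B)={b}  FIRST(C)={c}
iter 2: — fixpoint
  FIRST(S)={a,b,c}  FIRST(A)={b,c}  FIRST(B)={b}  FIRST(C)={c}

FOLLOW iteration:
seed FOLLOW(S) with $
iter 1:
  S→B C S: FOLLOW(B) ⊇ FIRST(C) = {c}; new: +{c}
  S→B C S: FOLLOW(C) ⊇ FIRST(S) = {a,b,c}; new: +{a,b,c}
  S→a A: FOLLOW(A) ⊇ FOLLOW(S) ⊇ {$}; new: +{$}
  FOLLOW[S]={$}  FOLLOW[A]={$}  FOLLOW[B]={c}  FOLLOW[C]={a,b,c}
iter 2: done
  FOLLOW[S]={$}  FOLLOW[A]={$}  FOLLOW[B]={c}  FOLLOW[C]={a,b,c}

FOLLOW(B) = ["c"]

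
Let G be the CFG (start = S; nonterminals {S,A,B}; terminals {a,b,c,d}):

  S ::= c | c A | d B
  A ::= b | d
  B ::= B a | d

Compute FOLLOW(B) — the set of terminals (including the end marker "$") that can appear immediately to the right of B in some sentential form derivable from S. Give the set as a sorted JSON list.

Compute FIRST by fixpoint:
iter 1:
  A via A→b: +{b}
  A via A→d: +{d}
  B via B→d: +{d}
  S via S→c: +{c}
  S via S→d B: +{d}
  S: {c,d}  A: {b,d}  B: {d}
iter 2: (no change)
  S: {c,d}  A: {b,d}  B: {d}

FOLLOW iteration:
FOLLOW(S) := {$}
round 1:
  B→B a: FOLLOW(B) ⊇ FIRST(a) = {a}; new: +{a}
  S→c A: FOLLOW(A) ⊇ FOLLOW(S) ⊇ {$}; new: +{$}
  S→d B: FOLLOW(B) ⊇ FOLLOW(S) ⊇ {$}; new: +{$}
  S: {$}  A: {$}  B: {$,a}
round 2: (no change)
  S: {$}  A: {$}  B: {$,a}

FOLLOW(B) = ["$", "a"]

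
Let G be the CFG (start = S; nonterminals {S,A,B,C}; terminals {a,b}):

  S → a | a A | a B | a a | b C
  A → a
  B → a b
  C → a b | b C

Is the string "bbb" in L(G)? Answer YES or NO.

Convert to CNF:
  S -> T0 A | T0 B | T0 T0 | T1 C | a
  A -> a
  B -> T0 T1
  C -> T0 T1 | T1 C
  T0 -> a
  T1 -> b

Fill CYK table bottom-up:
  [0..0]={T1}  "b"  orig:{}
  [1..1]={T1}  "b"  orig:{}
  [2..2]={T1}  "b"  orig:{}
  [0..1]=∅  "bb"
  [1..2]=∅  "bb"
  [0..2]=∅  "bbb"

S ∉ T[0,2] ⇒ NO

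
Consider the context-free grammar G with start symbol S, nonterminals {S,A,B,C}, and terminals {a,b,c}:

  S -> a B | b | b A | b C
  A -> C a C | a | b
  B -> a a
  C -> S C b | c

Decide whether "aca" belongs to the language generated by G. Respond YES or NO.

Convert to CNF:
  S -> T0 B | T1 A | T1 C | b
  A -> C X2 | a | b
  B -> T0 T0
  C -> S X3 | c
  T0 -> a
  T1 -> b
  X2 -> T0 C
  X3 -> C T1

CYK table (by increasing span):
  [0..0]={A,T0}  "a"  orig:{A}
  [1..1]={C}  "c"
  [2..2]={A,T0}  "a"  orig:{A}
  [0..1]={X2}  "ac"  orig:{}
  [1..2]=∅  "ca"
  [0..2]=∅  "aca"

S ∉ T[0,2] ⇒ NO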